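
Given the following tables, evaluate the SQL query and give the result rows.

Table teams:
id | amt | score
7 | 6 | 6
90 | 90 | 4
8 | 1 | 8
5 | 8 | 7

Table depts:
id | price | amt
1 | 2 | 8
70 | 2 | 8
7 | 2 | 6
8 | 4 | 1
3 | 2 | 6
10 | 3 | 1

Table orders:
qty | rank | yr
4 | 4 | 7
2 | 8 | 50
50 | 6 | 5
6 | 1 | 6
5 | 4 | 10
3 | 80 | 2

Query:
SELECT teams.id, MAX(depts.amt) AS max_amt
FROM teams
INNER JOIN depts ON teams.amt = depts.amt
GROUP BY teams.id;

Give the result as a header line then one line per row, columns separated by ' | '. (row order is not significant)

== RESULT ==
teams.id | max_amt
7 | 6
8 | 1
5 | 8

Derivation:
After JOIN depts (6 rows):
teams.id | teams.amt | teams.score | depts.id | depts.price | depts.amt
7 | 6 | 6 | 7 | 2 | 6
7 | 6 | 6 | 3 | 2 | 6
8 | 1 | 8 | 8 | 4 | 1
8 | 1 | 8 | 10 | 3 | 1
5 | 8 | 7 | 1 | 2 | 8
5 | 8 | 7 | 70 | 2 | 8
After GROUP BY (3 rows):
teams.id | max_amt
7 | 6
8 | 1
5 | 8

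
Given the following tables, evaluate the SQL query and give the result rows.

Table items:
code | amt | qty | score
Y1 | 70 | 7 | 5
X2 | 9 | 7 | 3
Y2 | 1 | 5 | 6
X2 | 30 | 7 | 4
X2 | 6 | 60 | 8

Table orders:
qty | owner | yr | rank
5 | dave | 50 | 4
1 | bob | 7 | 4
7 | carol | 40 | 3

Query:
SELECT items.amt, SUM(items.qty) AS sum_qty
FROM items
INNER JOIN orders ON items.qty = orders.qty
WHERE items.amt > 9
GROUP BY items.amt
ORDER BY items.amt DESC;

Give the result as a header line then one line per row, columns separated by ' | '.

After JOIN orders (4 rows):
items.code | items.amt | items.qty | items.score | orders.qty | orders.owner | orders.yr | orders.rank
Y1 | 70 | 7 | 5 | 7 | carol | 40 | 3
X2 | 9 | 7 | 3 | 7 | carol | 40 | 3
Y2 | 1 | 5 | 6 | 5 | dave | 50 | 4
X2 | 30 | 7 | 4 | 7 | carol | 40 | 3
After WHERE (2 rows):
items.code | items.amt | items.qty | items.score | orders.qty | orders.owner | orders.yr | orders.rank
Y1 | 70 | 7 | 5 | 7 | carol | 40 | 3
X2 | 30 | 7 | 4 | 7 | carol | 40 | 3
After GROUP BY (2 rows):
items.amt | sum_qty
70 | 7
30 | 7
After ORDER BY (2 rows):
items.amt | sum_qty
70 | 7
30 | 7

== RESULT ==
items.amt | sum_qty
70 | 7
30 | 7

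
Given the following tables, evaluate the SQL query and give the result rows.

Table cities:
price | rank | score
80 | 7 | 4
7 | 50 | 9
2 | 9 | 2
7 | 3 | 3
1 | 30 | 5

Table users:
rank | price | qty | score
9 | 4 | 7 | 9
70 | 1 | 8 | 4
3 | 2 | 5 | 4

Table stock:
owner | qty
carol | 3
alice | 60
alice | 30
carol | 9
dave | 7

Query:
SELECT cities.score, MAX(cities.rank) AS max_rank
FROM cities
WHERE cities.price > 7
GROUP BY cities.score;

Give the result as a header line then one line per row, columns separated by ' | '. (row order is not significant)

After WHERE (1 rows):
cities.price | cities.rank | cities.score
80 | 7 | 4
After GROUP BY (1 rows):
cities.score | max_rank
4 | 7

== RESULT ==
cities.score | max_rank
4 | 7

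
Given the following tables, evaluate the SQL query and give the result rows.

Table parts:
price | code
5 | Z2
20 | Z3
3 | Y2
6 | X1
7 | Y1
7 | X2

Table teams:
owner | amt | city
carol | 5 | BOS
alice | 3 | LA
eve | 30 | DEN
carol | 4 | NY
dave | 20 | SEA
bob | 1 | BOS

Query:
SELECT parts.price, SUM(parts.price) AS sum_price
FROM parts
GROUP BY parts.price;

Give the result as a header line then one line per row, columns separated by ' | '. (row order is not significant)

== RESULT ==
parts.price | sum_price
5 | 5
20 | 20
3 | 3
6 | 6
7 | 14

Derivation:
After GROUP BY (5 rows):
parts.price | sum_price
5 | 5
20 | 20
3 | 3
6 | 6
7 | 14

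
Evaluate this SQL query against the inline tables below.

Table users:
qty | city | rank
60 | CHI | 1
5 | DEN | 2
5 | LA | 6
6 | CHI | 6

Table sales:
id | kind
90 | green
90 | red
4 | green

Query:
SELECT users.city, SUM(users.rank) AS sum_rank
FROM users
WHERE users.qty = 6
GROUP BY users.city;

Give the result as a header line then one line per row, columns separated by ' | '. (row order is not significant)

After WHERE (1 rows):
users.qty | users.city | users.rank
6 | CHI | 6
After GROUP BY (1 rows):
users.city | sum_rank
CHI | 6

== RESULT ==
users.city | sum_rank
CHI | 6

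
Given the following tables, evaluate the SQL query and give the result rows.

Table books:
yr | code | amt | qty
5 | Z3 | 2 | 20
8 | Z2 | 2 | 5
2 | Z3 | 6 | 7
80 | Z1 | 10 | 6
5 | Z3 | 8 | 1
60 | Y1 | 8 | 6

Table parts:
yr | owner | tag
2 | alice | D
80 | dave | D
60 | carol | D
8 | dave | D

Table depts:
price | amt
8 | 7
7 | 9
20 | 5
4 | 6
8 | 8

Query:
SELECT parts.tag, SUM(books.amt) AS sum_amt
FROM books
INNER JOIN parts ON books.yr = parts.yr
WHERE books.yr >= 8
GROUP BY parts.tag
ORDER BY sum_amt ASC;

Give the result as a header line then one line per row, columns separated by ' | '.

After JOIN parts (4 rows):
books.yr | books.code | books.amt | books.qty | parts.yr | parts.owner | parts.tag
8 | Z2 | 2 | 5 | 8 | dave | D
2 | Z3 | 6 | 7 | 2 | alice | D
80 | Z1 | 10 | 6 | 80 | dave | D
60 | Y1 | 8 | 6 | 60 | carol | D
After WHERE (3 rows):
books.yr | books.code | books.amt | books.qty | parts.yr | parts.owner | parts.tag
8 | Z2 | 2 | 5 | 8 | dave | D
80 | Z1 | 10 | 6 | 80 | dave | D
60 | Y1 | 8 | 6 | 60 | carol | D
After GROUP BY (1 rows):
parts.tag | sum_amt
D | 20
After ORDER BY (1 rows):
parts.tag | sum_amt
D | 20

== RESULT ==
parts.tag | sum_amt
D | 20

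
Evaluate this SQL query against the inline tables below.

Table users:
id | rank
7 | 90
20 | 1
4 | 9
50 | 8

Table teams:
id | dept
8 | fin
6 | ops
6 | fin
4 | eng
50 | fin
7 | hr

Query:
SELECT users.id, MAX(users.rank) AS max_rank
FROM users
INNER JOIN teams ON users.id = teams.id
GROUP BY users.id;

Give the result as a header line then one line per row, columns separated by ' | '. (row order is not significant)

== RESULT ==
users.id | max_rank
7 | 90
4 | 9
50 | 8

Derivation:
After JOIN teams (3 rows):
users.id | users.rank | teams.id | teams.dept
7 | 90 | 7 | hr
4 | 9 | 4 | eng
50 | 8 | 50 | fin
After GROUP BY (3 rows):
users.id | max_rank
7 | 90
4 | 9
50 | 8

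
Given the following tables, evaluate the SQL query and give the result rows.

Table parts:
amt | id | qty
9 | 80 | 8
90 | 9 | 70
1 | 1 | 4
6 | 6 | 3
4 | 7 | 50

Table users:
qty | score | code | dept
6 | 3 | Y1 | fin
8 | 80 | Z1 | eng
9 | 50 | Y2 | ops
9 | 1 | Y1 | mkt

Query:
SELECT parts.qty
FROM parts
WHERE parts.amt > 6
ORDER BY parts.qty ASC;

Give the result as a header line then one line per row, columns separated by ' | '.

After WHERE (2 rows):
parts.amt | parts.id | parts.qty
9 | 80 | 8
90 | 9 | 70
After SELECT (2 rows):
parts.qty
8
70
After ORDER BY (2 rows):
parts.qty
8
70

== RESULT ==
parts.qty
8
70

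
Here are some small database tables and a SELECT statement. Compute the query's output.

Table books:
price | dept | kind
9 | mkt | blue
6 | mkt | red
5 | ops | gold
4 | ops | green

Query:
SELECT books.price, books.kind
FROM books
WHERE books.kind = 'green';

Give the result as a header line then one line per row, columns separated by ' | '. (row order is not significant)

== RESULT ==
books.price | books.kind
4 | green

Derivation:
After WHERE (1 rows):
books.price | books.dept | books.kind
4 | ops | green
After SELECT (1 rows):
books.price | books.kind
4 | green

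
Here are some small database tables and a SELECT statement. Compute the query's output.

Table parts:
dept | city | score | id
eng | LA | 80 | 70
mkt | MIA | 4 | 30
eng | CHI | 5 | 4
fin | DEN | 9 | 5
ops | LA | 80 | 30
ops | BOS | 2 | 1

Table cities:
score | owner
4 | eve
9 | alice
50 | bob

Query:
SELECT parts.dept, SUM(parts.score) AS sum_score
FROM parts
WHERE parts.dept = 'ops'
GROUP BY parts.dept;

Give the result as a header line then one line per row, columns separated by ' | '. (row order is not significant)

== RESULT ==
parts.dept | sum_score
ops | 82

Derivation:
After WHERE (2 rows):
parts.dept | parts.city | parts.score | parts.id
ops | LA | 80 | 30
ops | BOS | 2 | 1
After GROUP BY (1 rows):
parts.dept | sum_score
ops | 82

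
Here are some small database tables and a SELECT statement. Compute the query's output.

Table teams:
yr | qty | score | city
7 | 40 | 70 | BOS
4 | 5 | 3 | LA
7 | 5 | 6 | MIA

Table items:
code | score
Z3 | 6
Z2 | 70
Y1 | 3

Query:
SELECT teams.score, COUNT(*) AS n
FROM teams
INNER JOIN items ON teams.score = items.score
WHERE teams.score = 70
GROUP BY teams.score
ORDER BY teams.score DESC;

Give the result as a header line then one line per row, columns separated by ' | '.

After JOIN items (3 rows):
teams.yr | teams.qty | teams.score | teams.city | items.code | items.score
7 | 40 | 70 | BOS | Z2 | 70
4 | 5 | 3 | LA | Y1 | 3
7 | 5 | 6 | MIA | Z3 | 6
After WHERE (1 rows):
teams.yr | teams.qty | teams.score | teams.city | items.code | items.score
7 | 40 | 70 | BOS | Z2 | 70
After GROUP BY (1 rows):
teams.score | n
70 | 1
After ORDER BY (1 rows):
teams.score | n
70 | 1

== RESULT ==
teams.score | n
70 | 1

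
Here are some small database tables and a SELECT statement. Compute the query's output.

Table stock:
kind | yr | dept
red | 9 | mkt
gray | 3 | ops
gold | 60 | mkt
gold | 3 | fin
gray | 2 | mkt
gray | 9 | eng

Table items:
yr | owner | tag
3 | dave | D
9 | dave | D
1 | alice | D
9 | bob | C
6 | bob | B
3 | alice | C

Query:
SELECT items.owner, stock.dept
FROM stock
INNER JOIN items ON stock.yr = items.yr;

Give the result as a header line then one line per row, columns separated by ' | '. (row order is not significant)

After JOIN items (8 rows):
stock.kind | stock.yr | stock.dept | items.yr | items.owner | items.tag
red | 9 | mkt | 9 | dave | D
red | 9 | mkt | 9 | bob | C
gray | 3 | ops | 3 | dave | D
gray | 3 | ops | 3 | alice | C
gold | 3 | fin | 3 | dave | D
gold | 3 | fin | 3 | alice | C
gray | 9 | eng | 9 | dave | D
gray | 9 | eng | 9 | bob | C
After SELECT (8 rows):
items.owner | stock.dept
dave | mkt
bob | mkt
dave | ops
alice | ops
dave | fin
alice | fin
dave | eng
bob | eng

== RESULT ==
items.owner | stock.dept
dave | mkt
bob | mkt
dave | ops
alice | ops
dave | fin
alice | fin
dave | eng
bob | eng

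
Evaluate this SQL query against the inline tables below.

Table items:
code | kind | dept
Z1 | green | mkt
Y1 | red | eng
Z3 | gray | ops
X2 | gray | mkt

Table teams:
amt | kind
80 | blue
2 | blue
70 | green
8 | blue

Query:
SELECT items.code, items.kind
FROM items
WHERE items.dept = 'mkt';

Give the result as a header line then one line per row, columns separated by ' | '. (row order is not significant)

After WHERE (2 rows):
items.code | items.kind | items.dept
Z1 | green | mkt
X2 | gray | mkt
After SELECT (2 rows):
items.code | items.kind
Z1 | green
X2 | gray

== RESULT ==
items.code | items.kind
Z1 | green
X2 | gray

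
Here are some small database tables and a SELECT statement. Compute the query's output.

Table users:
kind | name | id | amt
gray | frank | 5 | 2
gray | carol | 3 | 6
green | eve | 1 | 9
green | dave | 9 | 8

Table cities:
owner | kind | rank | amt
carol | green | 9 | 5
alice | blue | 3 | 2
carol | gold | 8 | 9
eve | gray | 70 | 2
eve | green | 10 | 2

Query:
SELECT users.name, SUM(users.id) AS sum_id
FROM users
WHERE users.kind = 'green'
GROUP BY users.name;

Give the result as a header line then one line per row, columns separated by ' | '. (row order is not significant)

After WHERE (2 rows):
users.kind | users.name | users.id | users.amt
green | eve | 1 | 9
green | dave | 9 | 8
After GROUP BY (2 rows):
users.name | sum_id
eve | 1
dave | 9

== RESULT ==
users.name | sum_id
eve | 1
dave | 9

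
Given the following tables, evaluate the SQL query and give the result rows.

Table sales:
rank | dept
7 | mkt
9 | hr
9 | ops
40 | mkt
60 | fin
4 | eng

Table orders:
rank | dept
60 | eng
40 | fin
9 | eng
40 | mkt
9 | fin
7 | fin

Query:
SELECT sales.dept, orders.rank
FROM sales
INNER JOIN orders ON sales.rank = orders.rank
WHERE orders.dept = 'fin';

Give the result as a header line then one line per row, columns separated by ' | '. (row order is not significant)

After JOIN orders (8 rows):
sales.rank | sales.dept | orders.rank | orders.dept
7 | mkt | 7 | fin
9 | hr | 9 | eng
9 | hr | 9 | fin
9 | ops | 9 | eng
9 | ops | 9 | fin
40 | mkt | 40 | fin
40 | mkt | 40 | mkt
60 | fin | 60 | eng
After WHERE (4 rows):
sales.rank | sales.dept | orders.rank | orders.dept
7 | mkt | 7 | fin
9 | hr | 9 | fin
9 | ops | 9 | fin
40 | mkt | 40 | fin
After SELECT (4 rows):
sales.dept | orders.rank
mkt | 7
hr | 9
ops | 9
mkt | 40

== RESULT ==
sales.dept | orders.rank
mkt | 7
hr | 9
ops | 9
mkt | 40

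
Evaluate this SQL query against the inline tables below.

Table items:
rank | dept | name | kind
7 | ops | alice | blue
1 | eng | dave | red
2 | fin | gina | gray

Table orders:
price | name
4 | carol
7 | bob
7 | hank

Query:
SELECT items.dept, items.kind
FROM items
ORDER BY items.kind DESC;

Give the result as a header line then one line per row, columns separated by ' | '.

== RESULT ==
items.dept | items.kind
eng | red
fin | gray
ops | blue

Derivation:
After SELECT (3 rows):
items.dept | items.kind
ops | blue
eng | red
fin | gray
After ORDER BY (3 rows):
items.dept | items.kind
eng | red
fin | gray
ops | blue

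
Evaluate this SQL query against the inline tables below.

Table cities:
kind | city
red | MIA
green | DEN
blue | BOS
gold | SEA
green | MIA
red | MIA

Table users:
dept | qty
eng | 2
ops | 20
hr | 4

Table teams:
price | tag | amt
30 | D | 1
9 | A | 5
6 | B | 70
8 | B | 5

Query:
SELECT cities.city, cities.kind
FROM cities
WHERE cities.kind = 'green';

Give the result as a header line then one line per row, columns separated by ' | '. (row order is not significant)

== RESULT ==
cities.city | cities.kind
DEN | green
MIA | green

Derivation:
After WHERE (2 rows):
cities.kind | cities.city
green | DEN
green | MIA
After SELECT (2 rows):
cities.city | cities.kind
DEN | green
MIA | green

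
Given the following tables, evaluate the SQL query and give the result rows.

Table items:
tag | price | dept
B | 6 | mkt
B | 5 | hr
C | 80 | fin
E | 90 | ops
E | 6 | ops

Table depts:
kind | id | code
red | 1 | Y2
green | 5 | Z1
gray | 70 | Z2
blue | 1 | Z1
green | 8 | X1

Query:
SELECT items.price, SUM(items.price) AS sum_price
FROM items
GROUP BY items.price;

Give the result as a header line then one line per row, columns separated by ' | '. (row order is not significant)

== RESULT ==
items.price | sum_price
6 | 12
5 | 5
80 | 80
90 | 90

Derivation:
After GROUP BY (4 rows):
items.price | sum_price
6 | 12
5 | 5
80 | 80
90 | 90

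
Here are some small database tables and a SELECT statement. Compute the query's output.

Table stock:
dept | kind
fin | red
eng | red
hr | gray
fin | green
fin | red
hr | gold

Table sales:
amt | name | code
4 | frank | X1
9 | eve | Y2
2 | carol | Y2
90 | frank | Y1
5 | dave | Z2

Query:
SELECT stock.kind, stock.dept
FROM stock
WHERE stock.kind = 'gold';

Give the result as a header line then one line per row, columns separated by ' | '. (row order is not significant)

After WHERE (1 rows):
stock.dept | stock.kind
hr | gold
After SELECT (1 rows):
stock.kind | stock.dept
gold | hr

== RESULT ==
stock.kind | stock.dept
gold | hr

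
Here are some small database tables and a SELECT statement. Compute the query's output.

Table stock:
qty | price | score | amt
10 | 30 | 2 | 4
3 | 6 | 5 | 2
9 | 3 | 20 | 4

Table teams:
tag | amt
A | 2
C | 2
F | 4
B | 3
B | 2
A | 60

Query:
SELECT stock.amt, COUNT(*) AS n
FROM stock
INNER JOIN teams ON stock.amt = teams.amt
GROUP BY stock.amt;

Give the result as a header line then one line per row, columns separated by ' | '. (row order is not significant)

After JOIN teams (5 rows):
stock.qty | stock.price | stock.score | stock.amt | teams.tag | teams.amt
10 | 30 | 2 | 4 | F | 4
3 | 6 | 5 | 2 | A | 2
3 | 6 | 5 | 2 | C | 2
3 | 6 | 5 | 2 | B | 2
9 | 3 | 20 | 4 | F | 4
After GROUP BY (2 rows):
stock.amt | n
4 | 2
2 | 3

== RESULT ==
stock.amt | n
4 | 2
2 | 3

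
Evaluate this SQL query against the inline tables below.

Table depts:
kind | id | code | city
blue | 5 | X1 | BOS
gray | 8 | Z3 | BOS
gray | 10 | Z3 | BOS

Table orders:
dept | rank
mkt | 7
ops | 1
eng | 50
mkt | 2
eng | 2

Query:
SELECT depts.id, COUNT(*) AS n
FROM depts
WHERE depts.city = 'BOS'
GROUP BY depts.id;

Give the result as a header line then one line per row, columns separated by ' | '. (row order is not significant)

== RESULT ==
depts.id | n
5 | 1
8 | 1
10 | 1

Derivation:
After WHERE (3 rows):
depts.kind | depts.id | depts.code | depts.city
blue | 5 | X1 | BOS
gray | 8 | Z3 | BOS
gray | 10 | Z3 | BOS
After GROUP BY (3 rows):
depts.id | n
5 | 1
8 | 1
10 | 1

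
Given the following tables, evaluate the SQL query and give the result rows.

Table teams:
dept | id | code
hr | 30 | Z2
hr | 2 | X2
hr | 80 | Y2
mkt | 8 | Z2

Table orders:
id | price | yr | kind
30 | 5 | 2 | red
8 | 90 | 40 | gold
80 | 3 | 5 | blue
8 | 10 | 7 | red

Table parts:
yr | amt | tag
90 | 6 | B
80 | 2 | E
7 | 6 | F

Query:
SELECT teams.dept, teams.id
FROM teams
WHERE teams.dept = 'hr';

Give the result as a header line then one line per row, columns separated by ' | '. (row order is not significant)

After WHERE (3 rows):
teams.dept | teams.id | teams.code
hr | 30 | Z2
hr | 2 | X2
hr | 80 | Y2
After SELECT (3 rows):
teams.dept | teams.id
hr | 30
hr | 2
hr | 80

== RESULT ==
teams.dept | teams.id
hr | 30
hr | 2
hr | 80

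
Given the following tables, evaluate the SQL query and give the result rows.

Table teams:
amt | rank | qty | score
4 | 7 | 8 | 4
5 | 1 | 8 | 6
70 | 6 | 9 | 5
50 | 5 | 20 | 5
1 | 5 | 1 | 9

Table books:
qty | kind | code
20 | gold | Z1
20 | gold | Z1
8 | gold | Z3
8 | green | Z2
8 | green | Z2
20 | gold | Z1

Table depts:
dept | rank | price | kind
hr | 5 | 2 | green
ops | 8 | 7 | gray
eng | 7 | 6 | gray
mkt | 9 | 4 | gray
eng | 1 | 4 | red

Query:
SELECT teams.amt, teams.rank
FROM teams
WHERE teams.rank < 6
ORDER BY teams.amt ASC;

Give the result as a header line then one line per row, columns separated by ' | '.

After WHERE (3 rows):
teams.amt | teams.rank | teams.qty | teams.score
5 | 1 | 8 | 6
50 | 5 | 20 | 5
1 | 5 | 1 | 9
After SELECT (3 rows):
teams.amt | teams.rank
5 | 1
50 | 5
1 | 5
After ORDER BY (3 rows):
teams.amt | teams.rank
1 | 5
5 | 1
50 | 5

== RESULT ==
teams.amt | teams.rank
1 | 5
5 | 1
50 | 5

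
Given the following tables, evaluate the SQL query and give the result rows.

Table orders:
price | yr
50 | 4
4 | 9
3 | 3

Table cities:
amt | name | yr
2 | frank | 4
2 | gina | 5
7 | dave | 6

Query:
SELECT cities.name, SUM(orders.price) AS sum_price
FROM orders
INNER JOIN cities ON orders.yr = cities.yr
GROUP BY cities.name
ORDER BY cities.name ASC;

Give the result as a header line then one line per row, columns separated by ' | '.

== RESULT ==
cities.name | sum_price
frank | 50

Derivation:
After JOIN cities (1 rows):
orders.price | orders.yr | cities.amt | cities.name | cities.yr
50 | 4 | 2 | frank | 4
After GROUP BY (1 rows):
cities.name | sum_price
frank | 50
After ORDER BY (1 rows):
cities.name | sum_price
frank | 50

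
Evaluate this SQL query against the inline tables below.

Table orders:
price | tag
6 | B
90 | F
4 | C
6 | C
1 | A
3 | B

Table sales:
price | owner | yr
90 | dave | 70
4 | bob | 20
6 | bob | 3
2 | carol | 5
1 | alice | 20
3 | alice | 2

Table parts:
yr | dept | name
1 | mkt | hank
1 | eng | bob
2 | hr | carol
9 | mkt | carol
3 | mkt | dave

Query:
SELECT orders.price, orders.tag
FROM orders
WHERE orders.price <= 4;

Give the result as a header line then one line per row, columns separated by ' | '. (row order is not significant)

== RESULT ==
orders.price | orders.tag
4 | C
1 | A
3 | B

Derivation:
After WHERE (3 rows):
orders.price | orders.tag
4 | C
1 | A
3 | B
After SELECT (3 rows):
orders.price | orders.tag
4 | C
1 | A
3 | B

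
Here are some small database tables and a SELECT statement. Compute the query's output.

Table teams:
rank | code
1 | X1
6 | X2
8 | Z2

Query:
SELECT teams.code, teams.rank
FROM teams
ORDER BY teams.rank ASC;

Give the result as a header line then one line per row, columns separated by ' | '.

After SELECT (3 rows):
teams.code | teams.rank
X1 | 1
X2 | 6
Z2 | 8
After ORDER BY (3 rows):
teams.code | teams.rank
X1 | 1
X2 | 6
Z2 | 8

== RESULT ==
teams.code | teams.rank
X1 | 1
X2 | 6
Z2 | 8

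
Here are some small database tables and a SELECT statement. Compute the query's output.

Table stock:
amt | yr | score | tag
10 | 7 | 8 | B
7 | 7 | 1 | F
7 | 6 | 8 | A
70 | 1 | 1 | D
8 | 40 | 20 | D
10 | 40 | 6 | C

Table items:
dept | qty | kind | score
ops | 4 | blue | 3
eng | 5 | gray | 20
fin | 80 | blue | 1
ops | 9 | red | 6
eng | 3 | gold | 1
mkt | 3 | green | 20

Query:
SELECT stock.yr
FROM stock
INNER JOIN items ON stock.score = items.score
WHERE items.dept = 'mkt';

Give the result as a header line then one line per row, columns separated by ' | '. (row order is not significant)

== RESULT ==
stock.yr
40

Derivation:
After JOIN items (7 rows):
stock.amt | stock.yr | stock.score | stock.tag | items.dept | items.qty | items.kind | items.score
7 | 7 | 1 | F | fin | 80 | blue | 1
7 | 7 | 1 | F | eng | 3 | gold | 1
70 | 1 | 1 | D | fin | 80 | blue | 1
70 | 1 | 1 | D | eng | 3 | gold | 1
8 | 40 | 20 | D | eng | 5 | gray | 20
8 | 40 | 20 | D | mkt | 3 | green | 20
10 | 40 | 6 | C | ops | 9 | red | 6
After WHERE (1 rows):
stock.amt | stock.yr | stock.score | stock.tag | items.dept | items.qty | items.kind | items.score
8 | 40 | 20 | D | mkt | 3 | green | 20
After SELECT (1 rows):
stock.yr
40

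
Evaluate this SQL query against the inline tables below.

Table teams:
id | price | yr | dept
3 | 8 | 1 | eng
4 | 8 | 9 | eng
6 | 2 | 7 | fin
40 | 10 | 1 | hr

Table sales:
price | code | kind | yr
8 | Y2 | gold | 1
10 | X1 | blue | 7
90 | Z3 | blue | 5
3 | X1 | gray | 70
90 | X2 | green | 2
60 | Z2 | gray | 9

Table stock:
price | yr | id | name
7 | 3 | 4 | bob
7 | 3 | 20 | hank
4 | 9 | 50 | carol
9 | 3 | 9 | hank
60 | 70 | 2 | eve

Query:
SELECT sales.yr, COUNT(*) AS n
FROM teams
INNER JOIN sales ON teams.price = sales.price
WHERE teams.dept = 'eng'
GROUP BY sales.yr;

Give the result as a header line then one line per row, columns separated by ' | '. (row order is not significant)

After JOIN sales (3 rows):
teams.id | teams.price | teams.yr | teams.dept | sales.price | sales.code | sales.kind | sales.yr
3 | 8 | 1 | eng | 8 | Y2 | gold | 1
4 | 8 | 9 | eng | 8 | Y2 | gold | 1
40 | 10 | 1 | hr | 10 | X1 | blue | 7
After WHERE (2 rows):
teams.id | teams.price | teams.yr | teams.dept | sales.price | sales.code | sales.kind | sales.yr
3 | 8 | 1 | eng | 8 | Y2 | gold | 1
4 | 8 | 9 | eng | 8 | Y2 | gold | 1
After GROUP BY (1 rows):
sales.yr | n
1 | 2

== RESULT ==
sales.yr | n
1 | 2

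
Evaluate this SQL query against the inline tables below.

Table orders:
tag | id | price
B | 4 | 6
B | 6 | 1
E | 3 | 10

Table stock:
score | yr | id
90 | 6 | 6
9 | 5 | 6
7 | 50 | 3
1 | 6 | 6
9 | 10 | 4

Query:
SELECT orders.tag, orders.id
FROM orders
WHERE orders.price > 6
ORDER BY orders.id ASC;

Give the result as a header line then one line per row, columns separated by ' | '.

After WHERE (1 rows):
orders.tag | orders.id | orders.price
E | 3 | 10
After SELECT (1 rows):
orders.tag | orders.id
E | 3
After ORDER BY (1 rows):
orders.tag | orders.id
E | 3

== RESULT ==
orders.tag | orders.id
E | 3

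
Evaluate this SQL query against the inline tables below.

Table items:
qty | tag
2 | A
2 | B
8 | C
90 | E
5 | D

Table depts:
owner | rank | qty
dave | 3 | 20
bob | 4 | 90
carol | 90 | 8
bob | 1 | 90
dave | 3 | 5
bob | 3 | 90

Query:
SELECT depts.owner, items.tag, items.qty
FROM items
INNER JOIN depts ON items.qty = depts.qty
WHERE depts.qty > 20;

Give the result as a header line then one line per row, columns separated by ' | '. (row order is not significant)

== RESULT ==
depts.owner | items.tag | items.qty
bob | E | 90
bob | E | 90
bob | E | 90

Derivation:
After JOIN depts (5 rows):
items.qty | items.tag | depts.owner | depts.rank | depts.qty
8 | C | carol | 90 | 8
90 | E | bob | 4 | 90
90 | E | bob | 1 | 90
90 | E | bob | 3 | 90
5 | D | dave | 3 | 5
After WHERE (3 rows):
items.qty | items.tag | depts.owner | depts.rank | depts.qty
90 | E | bob | 4 | 90
90 | E | bob | 1 | 90
90 | E | bob | 3 | 90
After SELECT (3 rows):
depts.owner | items.tag | items.qty
bob | E | 90
bob | E | 90
bob | E | 90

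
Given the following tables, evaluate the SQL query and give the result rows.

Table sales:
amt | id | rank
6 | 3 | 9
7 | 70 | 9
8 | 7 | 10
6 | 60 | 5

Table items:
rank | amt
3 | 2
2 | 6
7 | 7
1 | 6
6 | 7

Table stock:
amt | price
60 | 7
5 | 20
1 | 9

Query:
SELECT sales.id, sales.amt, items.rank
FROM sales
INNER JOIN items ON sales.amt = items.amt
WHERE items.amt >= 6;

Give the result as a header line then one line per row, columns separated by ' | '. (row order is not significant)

== RESULT ==
sales.id | sales.amt | items.rank
3 | 6 | 2
3 | 6 | 1
70 | 7 | 7
70 | 7 | 6
60 | 6 | 2
60 | 6 | 1

Derivation:
After JOIN items (6 rows):
sales.amt | sales.id | sales.rank | items.rank | items.amt
6 | 3 | 9 | 2 | 6
6 | 3 | 9 | 1 | 6
7 | 70 | 9 | 7 | 7
7 | 70 | 9 | 6 | 7
6 | 60 | 5 | 2 | 6
6 | 60 | 5 | 1 | 6
After WHERE (6 rows):
sales.amt | sales.id | sales.rank | items.rank | items.amt
6 | 3 | 9 | 2 | 6
6 | 3 | 9 | 1 | 6
7 | 70 | 9 | 7 | 7
7 | 70 | 9 | 6 | 7
6 | 60 | 5 | 2 | 6
6 | 60 | 5 | 1 | 6
After SELECT (6 rows):
sales.id | sales.amt | items.rank
3 | 6 | 2
3 | 6 | 1
70 | 7 | 7
70 | 7 | 6
60 | 6 | 2
60 | 6 | 1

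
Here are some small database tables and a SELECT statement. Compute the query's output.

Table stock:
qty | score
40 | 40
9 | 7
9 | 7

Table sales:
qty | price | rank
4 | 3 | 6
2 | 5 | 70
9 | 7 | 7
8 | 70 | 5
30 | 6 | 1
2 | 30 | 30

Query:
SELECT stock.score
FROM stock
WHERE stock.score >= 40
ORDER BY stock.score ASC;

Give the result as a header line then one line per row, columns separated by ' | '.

== RESULT ==
stock.score
40

Derivation:
After WHERE (1 rows):
stock.qty | stock.score
40 | 40
After SELECT (1 rows):
stock.score
40
After ORDER BY (1 rows):
stock.score
40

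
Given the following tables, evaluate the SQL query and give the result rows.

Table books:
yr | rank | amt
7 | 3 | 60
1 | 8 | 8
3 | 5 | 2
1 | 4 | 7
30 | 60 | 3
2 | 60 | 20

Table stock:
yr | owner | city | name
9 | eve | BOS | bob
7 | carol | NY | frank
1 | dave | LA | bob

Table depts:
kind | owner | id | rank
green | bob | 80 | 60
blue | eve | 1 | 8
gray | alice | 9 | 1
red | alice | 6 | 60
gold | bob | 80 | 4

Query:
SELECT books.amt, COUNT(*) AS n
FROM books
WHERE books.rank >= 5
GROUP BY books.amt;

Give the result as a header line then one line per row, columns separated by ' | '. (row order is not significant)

After WHERE (4 rows):
books.yr | books.rank | books.amt
1 | 8 | 8
3 | 5 | 2
30 | 60 | 3
2 | 60 | 20
After GROUP BY (4 rows):
books.amt | n
8 | 1
2 | 1
3 | 1
20 | 1

== RESULT ==
books.amt | n
8 | 1
2 | 1
3 | 1
20 | 1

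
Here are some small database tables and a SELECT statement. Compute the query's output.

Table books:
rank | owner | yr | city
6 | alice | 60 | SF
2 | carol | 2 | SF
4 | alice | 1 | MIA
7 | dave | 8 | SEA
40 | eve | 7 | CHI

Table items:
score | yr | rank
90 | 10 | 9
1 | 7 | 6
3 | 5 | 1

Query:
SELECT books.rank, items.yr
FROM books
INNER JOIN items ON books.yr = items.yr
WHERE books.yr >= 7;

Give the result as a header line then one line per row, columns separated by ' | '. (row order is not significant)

After JOIN items (1 rows):
books.rank | books.owner | books.yr | books.city | items.score | items.yr | items.rank
40 | eve | 7 | CHI | 1 | 7 | 6
After WHERE (1 rows):
books.rank | books.owner | books.yr | books.city | items.score | items.yr | items.rank
40 | eve | 7 | CHI | 1 | 7 | 6
After SELECT (1 rows):
books.rank | items.yr
40 | 7

== RESULT ==
books.rank | items.yr
40 | 7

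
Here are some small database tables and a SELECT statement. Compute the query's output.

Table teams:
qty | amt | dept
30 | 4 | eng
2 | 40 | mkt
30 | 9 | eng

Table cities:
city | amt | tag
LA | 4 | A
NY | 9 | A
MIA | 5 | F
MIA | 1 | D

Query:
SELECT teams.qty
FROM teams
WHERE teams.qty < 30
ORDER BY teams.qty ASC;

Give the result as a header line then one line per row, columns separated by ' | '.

After WHERE (1 rows):
teams.qty | teams.amt | teams.dept
2 | 40 | mkt
After SELECT (1 rows):
teams.qty
2
After ORDER BY (1 rows):
teams.qty
2

== RESULT ==
teams.qty
2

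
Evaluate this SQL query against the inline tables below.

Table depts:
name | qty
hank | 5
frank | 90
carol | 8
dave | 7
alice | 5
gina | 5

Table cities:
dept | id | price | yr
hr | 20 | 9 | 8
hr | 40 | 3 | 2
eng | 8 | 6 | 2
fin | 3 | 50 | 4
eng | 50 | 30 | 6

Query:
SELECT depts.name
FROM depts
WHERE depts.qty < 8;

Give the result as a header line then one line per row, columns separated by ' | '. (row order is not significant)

After WHERE (4 rows):
depts.name | depts.qty
hank | 5
dave | 7
alice | 5
gina | 5
After SELECT (4 rows):
depts.name
hank
dave
alice
gina

== RESULT ==
depts.name
hank
dave
alice
gina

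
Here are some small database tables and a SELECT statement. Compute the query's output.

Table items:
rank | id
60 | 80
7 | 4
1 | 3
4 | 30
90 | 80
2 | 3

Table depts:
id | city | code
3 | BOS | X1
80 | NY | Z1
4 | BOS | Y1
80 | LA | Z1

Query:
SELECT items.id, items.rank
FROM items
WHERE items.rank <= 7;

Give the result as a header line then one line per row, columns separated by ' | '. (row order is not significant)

After WHERE (4 rows):
items.rank | items.id
7 | 4
1 | 3
4 | 30
2 | 3
After SELECT (4 rows):
items.id | items.rank
4 | 7
3 | 1
30 | 4
3 | 2

== RESULT ==
items.id | items.rank
4 | 7
3 | 1
30 | 4
3 | 2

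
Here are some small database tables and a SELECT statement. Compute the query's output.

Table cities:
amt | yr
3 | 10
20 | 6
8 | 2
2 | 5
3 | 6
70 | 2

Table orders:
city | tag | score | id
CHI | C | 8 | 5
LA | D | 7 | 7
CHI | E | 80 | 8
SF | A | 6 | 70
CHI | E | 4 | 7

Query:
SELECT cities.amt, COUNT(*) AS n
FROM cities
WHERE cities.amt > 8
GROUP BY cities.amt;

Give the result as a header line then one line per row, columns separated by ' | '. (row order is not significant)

== RESULT ==
cities.amt | n
20 | 1
70 | 1

Derivation:
After WHERE (2 rows):
cities.amt | cities.yr
20 | 6
70 | 2
After GROUP BY (2 rows):
cities.amt | n
20 | 1
70 | 1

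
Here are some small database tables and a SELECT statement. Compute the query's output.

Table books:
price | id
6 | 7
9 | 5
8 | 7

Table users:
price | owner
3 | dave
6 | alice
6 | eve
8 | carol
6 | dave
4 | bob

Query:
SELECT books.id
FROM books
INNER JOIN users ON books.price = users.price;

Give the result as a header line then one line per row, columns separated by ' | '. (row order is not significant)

After JOIN users (4 rows):
books.price | books.id | users.price | users.owner
6 | 7 | 6 | alice
6 | 7 | 6 | eve
6 | 7 | 6 | dave
8 | 7 | 8 | carol
After SELECT (4 rows):
books.id
7
7
7
7

== RESULT ==
books.id
7
7
7
7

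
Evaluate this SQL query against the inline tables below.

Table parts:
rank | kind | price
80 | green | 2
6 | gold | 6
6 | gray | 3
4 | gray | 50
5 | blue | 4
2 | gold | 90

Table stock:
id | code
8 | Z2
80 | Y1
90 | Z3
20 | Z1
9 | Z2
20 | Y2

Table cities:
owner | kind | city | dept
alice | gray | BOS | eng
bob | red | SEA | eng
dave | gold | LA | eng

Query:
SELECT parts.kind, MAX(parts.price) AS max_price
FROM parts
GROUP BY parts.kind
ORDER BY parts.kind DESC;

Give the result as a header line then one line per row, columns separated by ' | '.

After GROUP BY (4 rows):
parts.kind | max_price
green | 2
gold | 90
gray | 50
blue | 4
After ORDER BY (4 rows):
parts.kind | max_price
green | 2
gray | 50
gold | 90
blue | 4

== RESULT ==
parts.kind | max_price
green | 2
gray | 50
gold | 90
blue | 4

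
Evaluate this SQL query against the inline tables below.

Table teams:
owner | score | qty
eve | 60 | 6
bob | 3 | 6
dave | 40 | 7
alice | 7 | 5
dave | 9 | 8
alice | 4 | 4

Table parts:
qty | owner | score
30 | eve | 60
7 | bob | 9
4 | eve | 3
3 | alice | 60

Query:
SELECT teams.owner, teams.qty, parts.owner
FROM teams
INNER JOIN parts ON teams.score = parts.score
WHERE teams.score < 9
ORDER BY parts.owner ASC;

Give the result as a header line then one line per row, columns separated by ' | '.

After JOIN parts (4 rows):
teams.owner | teams.score | teams.qty | parts.qty | parts.owner | parts.score
eve | 60 | 6 | 30 | eve | 60
eve | 60 | 6 | 3 | alice | 60
bob | 3 | 6 | 4 | eve | 3
dave | 9 | 8 | 7 | bob | 9
After WHERE (1 rows):
teams.owner | teams.score | teams.qty | parts.qty | parts.owner | parts.score
bob | 3 | 6 | 4 | eve | 3
After SELECT (1 rows):
teams.owner | teams.qty | parts.owner
bob | 6 | eve
After ORDER BY (1 rows):
teams.owner | teams.qty | parts.owner
bob | 6 | eve

== RESULT ==
teams.owner | teams.qty | parts.owner
bob | 6 | eve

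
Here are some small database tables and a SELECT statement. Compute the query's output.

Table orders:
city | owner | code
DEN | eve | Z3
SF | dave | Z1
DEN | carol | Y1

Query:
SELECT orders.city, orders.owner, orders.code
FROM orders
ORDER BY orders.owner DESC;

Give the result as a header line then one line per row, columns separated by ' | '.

After SELECT (3 rows):
orders.city | orders.owner | orders.code
DEN | eve | Z3
SF | dave | Z1
DEN | carol | Y1
After ORDER BY (3 rows):
orders.city | orders.owner | orders.code
DEN | eve | Z3
SF | dave | Z1
DEN | carol | Y1

== RESULT ==
orders.city | orders.owner | orders.code
DEN | eve | Z3
SF | dave | Z1
DEN | carol | Y1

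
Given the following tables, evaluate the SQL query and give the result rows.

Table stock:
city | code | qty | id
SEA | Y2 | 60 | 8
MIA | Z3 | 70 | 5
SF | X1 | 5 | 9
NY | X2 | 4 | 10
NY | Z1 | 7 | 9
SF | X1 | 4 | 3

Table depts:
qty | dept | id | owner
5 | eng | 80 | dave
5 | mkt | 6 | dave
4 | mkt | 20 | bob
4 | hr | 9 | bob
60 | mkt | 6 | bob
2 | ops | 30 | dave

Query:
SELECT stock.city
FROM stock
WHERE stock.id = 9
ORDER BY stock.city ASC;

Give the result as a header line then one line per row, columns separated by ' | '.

== RESULT ==
stock.city
NY
SF

Derivation:
After WHERE (2 rows):
stock.city | stock.code | stock.qty | stock.id
SF | X1 | 5 | 9
NY | Z1 | 7 | 9
After SELECT (2 rows):
stock.city
SF
NY
After ORDER BY (2 rows):
stock.city
NY
SF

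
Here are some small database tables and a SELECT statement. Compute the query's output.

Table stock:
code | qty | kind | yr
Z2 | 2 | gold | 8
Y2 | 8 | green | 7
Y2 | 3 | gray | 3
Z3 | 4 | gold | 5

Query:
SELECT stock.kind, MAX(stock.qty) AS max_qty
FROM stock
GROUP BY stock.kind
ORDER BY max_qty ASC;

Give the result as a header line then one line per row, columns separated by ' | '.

After GROUP BY (3 rows):
stock.kind | max_qty
gold | 4
green | 8
gray | 3
After ORDER BY (3 rows):
stock.kind | max_qty
gray | 3
gold | 4
green | 8

== RESULT ==
stock.kind | max_qty
gray | 3
gold | 4
green | 8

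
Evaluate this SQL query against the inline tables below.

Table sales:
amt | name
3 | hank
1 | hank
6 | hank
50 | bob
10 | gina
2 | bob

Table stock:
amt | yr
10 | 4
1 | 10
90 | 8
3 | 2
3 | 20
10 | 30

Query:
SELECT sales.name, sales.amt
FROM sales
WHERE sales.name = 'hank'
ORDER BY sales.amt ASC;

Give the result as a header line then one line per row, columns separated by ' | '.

== RESULT ==
sales.name | sales.amt
hank | 1
hank | 3
hank | 6

Derivation:
After WHERE (3 rows):
sales.amt | sales.name
3 | hank
1 | hank
6 | hank
After SELECT (3 rows):
sales.name | sales.amt
hank | 3
hank | 1
hank | 6
After ORDER BY (3 rows):
sales.name | sales.amt
hank | 1
hank | 3
hank | 6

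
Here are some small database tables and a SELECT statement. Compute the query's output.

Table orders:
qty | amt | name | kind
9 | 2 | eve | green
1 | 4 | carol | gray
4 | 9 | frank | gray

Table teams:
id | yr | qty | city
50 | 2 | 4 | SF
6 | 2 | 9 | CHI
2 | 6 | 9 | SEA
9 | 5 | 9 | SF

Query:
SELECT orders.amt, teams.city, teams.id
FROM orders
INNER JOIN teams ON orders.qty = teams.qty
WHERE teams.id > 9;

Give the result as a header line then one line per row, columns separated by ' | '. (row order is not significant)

After JOIN teams (4 rows):
orders.qty | orders.amt | orders.name | orders.kind | teams.id | teams.yr | teams.qty | teams.city
9 | 2 | eve | green | 6 | 2 | 9 | CHI
9 | 2 | eve | green | 2 | 6 | 9 | SEA
9 | 2 | eve | green | 9 | 5 | 9 | SF
4 | 9 | frank | gray | 50 | 2 | 4 | SF
After WHERE (1 rows):
orders.qty | orders.amt | orders.name | orders.kind | teams.id | teams.yr | teams.qty | teams.city
4 | 9 | frank | gray | 50 | 2 | 4 | SF
After SELECT (1 rows):
orders.amt | teams.city | teams.id
9 | SF | 50

== RESULT ==
orders.amt | teams.city | teams.id
9 | SF | 50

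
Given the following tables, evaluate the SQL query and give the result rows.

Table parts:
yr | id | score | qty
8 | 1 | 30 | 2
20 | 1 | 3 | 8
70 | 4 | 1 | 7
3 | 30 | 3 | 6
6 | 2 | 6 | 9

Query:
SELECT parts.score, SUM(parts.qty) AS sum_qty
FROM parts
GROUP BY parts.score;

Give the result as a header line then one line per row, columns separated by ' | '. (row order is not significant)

== RESULT ==
parts.score | sum_qty
30 | 2
3 | 14
1 | 7
6 | 9

Derivation:
After GROUP BY (4 rows):
parts.score | sum_qty
30 | 2
3 | 14
1 | 7
6 | 9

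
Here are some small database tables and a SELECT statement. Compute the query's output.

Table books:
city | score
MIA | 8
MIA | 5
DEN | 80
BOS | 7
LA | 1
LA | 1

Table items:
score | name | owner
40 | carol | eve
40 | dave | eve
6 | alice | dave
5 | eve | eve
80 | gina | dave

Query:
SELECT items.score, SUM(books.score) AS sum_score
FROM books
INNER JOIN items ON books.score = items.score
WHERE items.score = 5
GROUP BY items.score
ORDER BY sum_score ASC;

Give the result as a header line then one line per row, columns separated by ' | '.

After JOIN items (2 rows):
books.city | books.score | items.score | items.name | items.owner
MIA | 5 | 5 | eve | eve
DEN | 80 | 80 | gina | dave
After WHERE (1 rows):
books.city | books.score | items.score | items.name | items.owner
MIA | 5 | 5 | eve | eve
After GROUP BY (1 rows):
items.score | sum_score
5 | 5
After ORDER BY (1 rows):
items.score | sum_score
5 | 5

== RESULT ==
items.score | sum_score
5 | 5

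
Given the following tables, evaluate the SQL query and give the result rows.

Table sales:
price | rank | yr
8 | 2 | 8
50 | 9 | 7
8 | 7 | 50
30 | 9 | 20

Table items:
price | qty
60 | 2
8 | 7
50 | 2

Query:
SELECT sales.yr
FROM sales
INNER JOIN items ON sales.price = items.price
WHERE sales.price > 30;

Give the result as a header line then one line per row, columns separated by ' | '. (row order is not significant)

== RESULT ==
sales.yr
7

Derivation:
After JOIN items (3 rows):
sales.price | sales.rank | sales.yr | items.price | items.qty
8 | 2 | 8 | 8 | 7
50 | 9 | 7 | 50 | 2
8 | 7 | 50 | 8 | 7
After WHERE (1 rows):
sales.price | sales.rank | sales.yr | items.price | items.qty
50 | 9 | 7 | 50 | 2
After SELECT (1 rows):
sales.yr
7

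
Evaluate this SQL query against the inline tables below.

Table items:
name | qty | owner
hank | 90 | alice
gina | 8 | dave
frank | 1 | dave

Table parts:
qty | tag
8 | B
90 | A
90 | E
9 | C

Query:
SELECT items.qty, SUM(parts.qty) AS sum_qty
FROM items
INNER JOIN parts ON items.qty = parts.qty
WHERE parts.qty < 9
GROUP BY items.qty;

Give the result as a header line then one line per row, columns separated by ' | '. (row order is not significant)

== RESULT ==
items.qty | sum_qty
8 | 8

Derivation:
After JOIN parts (3 rows):
items.name | items.qty | items.owner | parts.qty | parts.tag
hank | 90 | alice | 90 | A
hank | 90 | alice | 90 | E
gina | 8 | dave | 8 | B
After WHERE (1 rows):
items.name | items.qty | items.owner | parts.qty | parts.tag
gina | 8 | dave | 8 | B
After GROUP BY (1 rows):
items.qty | sum_qty
8 | 8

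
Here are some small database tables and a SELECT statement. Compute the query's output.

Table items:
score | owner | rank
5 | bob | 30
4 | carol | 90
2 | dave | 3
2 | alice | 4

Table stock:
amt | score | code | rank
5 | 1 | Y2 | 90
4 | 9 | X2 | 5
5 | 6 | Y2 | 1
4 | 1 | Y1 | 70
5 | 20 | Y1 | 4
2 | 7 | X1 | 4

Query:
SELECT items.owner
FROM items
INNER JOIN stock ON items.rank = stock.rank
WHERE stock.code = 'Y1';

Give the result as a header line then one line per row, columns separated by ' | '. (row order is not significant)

== RESULT ==
items.owner
alice

Derivation:
After JOIN stock (3 rows):
items.score | items.owner | items.rank | stock.amt | stock.score | stock.code | stock.rank
4 | carol | 90 | 5 | 1 | Y2 | 90
2 | alice | 4 | 5 | 20 | Y1 | 4
2 | alice | 4 | 2 | 7 | X1 | 4
After WHERE (1 rows):
items.score | items.owner | items.rank | stock.amt | stock.score | stock.code | stock.rank
2 | alice | 4 | 5 | 20 | Y1 | 4
After SELECT (1 rows):
items.owner
alice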